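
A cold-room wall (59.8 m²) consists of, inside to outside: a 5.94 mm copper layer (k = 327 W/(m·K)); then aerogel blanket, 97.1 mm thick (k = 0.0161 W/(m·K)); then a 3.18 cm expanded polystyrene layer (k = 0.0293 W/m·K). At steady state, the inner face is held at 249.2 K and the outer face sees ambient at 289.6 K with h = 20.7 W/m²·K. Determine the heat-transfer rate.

Resistance network (inner→outer):
  R_copper = L/(kA) = 0.00594/(327·59.8) = 3.038×10^-7 K/W
  R_aerogel blanket = L/(kA) = 0.0971/(0.0161·59.8) = 0.1009 K/W
  R_expanded polystyrene = L/(kA) = 0.0318/(0.0293·59.8) = 0.01815 K/W
  R_conv,out = 1/(hA) = 1/(20.7·59.8) = 8.078×10^-4 K/W
ΣR = 3.038×10^-7 + 0.1009 + 0.01815 + 8.078×10^-4 = 0.1199 K/W
Q = ΔT/ΣR = (249.2 K − 289.6 K)/0.1199 = -337 W
(Negative Q ⇒ heat flows inward; heat gain = 337 W.)

Q = 337 W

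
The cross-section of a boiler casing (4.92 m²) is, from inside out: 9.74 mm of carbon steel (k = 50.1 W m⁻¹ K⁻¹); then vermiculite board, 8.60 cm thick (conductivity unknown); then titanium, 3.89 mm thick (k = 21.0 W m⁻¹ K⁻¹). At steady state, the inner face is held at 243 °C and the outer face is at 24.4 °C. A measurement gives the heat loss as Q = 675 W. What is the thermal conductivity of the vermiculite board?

ΣR = ΔT/Q = |243 − 24.4|/675 = 0.3239 K/W
Known resistances:
  R_carbon steel = L/(kA) = 0.00974/(50.1·4.92) = 3.951×10^-5 K/W
  R_titanium = L/(kA) = 0.00389/(21.0·4.92) = 3.765×10^-5 K/W
R_vermiculite board = ΣR − ΣR_known = 0.3239 − 7.716×10^-5 = 0.3238 K/W
L/(kA) = 0.3238 ⇒ k = 0.0860/(0.3238·4.92) = 0.0540 W/m·K

k = 0.0540 W/m·K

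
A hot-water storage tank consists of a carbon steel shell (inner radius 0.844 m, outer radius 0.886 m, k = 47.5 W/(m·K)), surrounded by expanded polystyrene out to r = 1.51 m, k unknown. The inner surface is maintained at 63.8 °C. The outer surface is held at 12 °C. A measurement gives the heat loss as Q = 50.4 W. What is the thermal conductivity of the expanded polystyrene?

ΣR = ΔT/Q = |63.8 − 12|/50.4 = 1.028 K/W
Known resistances:
  R_carbon steel = (1/0.844 − 1/0.886)/(4πk) = 0.05617/(4π·47.5) = 9.410×10^-5 K/W
R_expanded polystyrene = ΣR − ΣR_known = 1.028 − 9.410×10^-5 = 1.028 K/W
(1/r₁−1/r₂)/(4πk) = 1.028 ⇒ k = 0.4664/(4π·1.028) = 0.0361 W/m·K

k = 0.0361 W/m·K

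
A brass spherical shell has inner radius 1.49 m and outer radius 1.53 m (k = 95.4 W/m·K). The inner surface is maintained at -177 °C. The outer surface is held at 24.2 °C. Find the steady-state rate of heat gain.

Q = 4πk·ΔT/(1/r₁ − 1/r₂) = 4π × 95.4 × 201.2 / (1/1.49 − 1/1.53) = 1.37×10^7 W

Q = 13700 kW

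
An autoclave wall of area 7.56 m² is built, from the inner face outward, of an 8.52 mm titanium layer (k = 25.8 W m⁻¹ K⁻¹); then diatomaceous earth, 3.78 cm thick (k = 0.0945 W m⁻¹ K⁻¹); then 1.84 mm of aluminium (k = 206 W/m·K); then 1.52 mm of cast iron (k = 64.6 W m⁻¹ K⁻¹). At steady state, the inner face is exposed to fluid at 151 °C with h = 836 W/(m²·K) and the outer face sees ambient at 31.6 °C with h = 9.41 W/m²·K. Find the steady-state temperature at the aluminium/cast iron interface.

Treat each layer as a resistance in series:
  R_conv,in = 1/(hA) = 1/(836·7.56) = 1.582×10^-4 K/W
  R_titanium = L/(kA) = 0.00852/(25.8·7.56) = 4.368×10^-5 K/W
  R_diatomaceous earth = L/(kA) = 0.0378/(0.0945·7.56) = 0.05291 K/W
  R_aluminium = L/(kA) = 0.00184/(206·7.56) = 1.181×10^-6 K/W
  R_cast iron = L/(kA) = 0.00152/(64.6·7.56) = 3.112×10^-6 K/W
  R_conv,out = 1/(hA) = 1/(9.41·7.56) = 0.01406 K/W
ΣR = 1.582×10^-4 + 4.368×10^-5 + 0.05291 + 1.181×10^-6 + 3.112×10^-6 + 0.01406 = 0.06718 K/W
Q = ΔT/ΣR = (151 °C − 31.6 °C)/0.06718 = 1777 W
From the inner boundary to the aluminium/cast iron interface, ΣR_partial = 0.05311 K/W.
T_interface = T_in − Q·ΣR_partial = 151 °C − (1777)(0.05311) = 56.6 °C

T = 56.6 °C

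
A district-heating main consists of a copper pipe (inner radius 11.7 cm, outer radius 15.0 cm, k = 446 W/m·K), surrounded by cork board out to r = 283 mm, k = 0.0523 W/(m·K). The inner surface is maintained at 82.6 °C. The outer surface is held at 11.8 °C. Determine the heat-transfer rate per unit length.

Q' = 36.6 W/m

Resistance network (inner→outer):
  R'_copper = ln(0.150/0.117)/(2πk) = 0.2485/(2π·446) = 8.866×10^-5 m·K/W
  R'_cork board = ln(0.283/0.150)/(2πk) = 0.6348/(2π·0.0523) = 1.932 m·K/W
ΣR = 8.866×10^-5 + 1.932 = 1.932 m·K/W
Q' = ΔT/ΣR = (82.6 °C − 11.8 °C)/1.932 = 36.6 W/m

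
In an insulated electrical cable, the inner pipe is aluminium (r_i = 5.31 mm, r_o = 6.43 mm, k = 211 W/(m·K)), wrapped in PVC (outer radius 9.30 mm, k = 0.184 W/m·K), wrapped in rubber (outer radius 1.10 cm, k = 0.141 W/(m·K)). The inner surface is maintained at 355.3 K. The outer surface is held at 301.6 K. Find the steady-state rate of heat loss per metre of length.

Treat each layer as a resistance in series:
  R'_aluminium = ln(0.00643/0.00531)/(2πk) = 0.1914/(2π·211) = 1.444×10^-4 m·K/W
  R'_PVC = ln(0.00930/0.00643)/(2πk) = 0.3690/(2π·0.184) = 0.3192 m·K/W
  R'_rubber = ln(0.0110/0.00930)/(2πk) = 0.1679/(2π·0.141) = 0.1895 m·K/W
ΣR = 1.444×10^-4 + 0.3192 + 0.1895 = 0.5088 m·K/W
Q' = ΔT/ΣR = (355.3 K − 301.6 K)/0.5088 = 106 W/m

Q' = 106 W/m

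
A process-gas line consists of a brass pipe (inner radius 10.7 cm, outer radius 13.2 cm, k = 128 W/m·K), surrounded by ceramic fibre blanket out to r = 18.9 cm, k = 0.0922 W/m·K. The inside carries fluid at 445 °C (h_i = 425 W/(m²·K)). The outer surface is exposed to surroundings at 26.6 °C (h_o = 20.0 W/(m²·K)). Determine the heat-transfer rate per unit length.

Q' = 629 W/m

Treat each layer as a resistance in series:
  R'_conv,in = 1/(2πr h) = 1/(2π·0.107·425) = 0.003500 m·K/W
  R'_brass = ln(0.132/0.107)/(2πk) = 0.2100/(2π·128) = 2.611×10^-4 m·K/W
  R'_ceramic fibre blanket = ln(0.189/0.132)/(2πk) = 0.3589/(2π·0.0922) = 0.6196 m·K/W
  R'_conv,out = 1/(2πr h) = 1/(2π·0.189·20.0) = 0.04210 m·K/W
ΣR = 0.003500 + 2.611×10^-4 + 0.6196 + 0.04210 = 0.6655 m·K/W
Q' = ΔT/ΣR = (445 °C − 26.6 °C)/0.6655 = 629 W/m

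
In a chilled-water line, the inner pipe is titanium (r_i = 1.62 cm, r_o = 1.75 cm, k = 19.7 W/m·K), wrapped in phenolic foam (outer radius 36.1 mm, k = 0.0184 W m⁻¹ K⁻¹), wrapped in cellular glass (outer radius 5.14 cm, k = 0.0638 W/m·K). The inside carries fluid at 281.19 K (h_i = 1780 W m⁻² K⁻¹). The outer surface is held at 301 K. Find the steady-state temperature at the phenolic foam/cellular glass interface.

T = 298.6 K

Series thermal resistances, inner to outer:
  R'_conv,in = 1/(2πr h) = 1/(2π·0.0162·1780) = 0.005519 m·K/W
  R'_titanium = ln(0.0175/0.0162)/(2πk) = 0.07719/(2π·19.7) = 6.236×10^-4 m·K/W
  R'_phenolic foam = ln(0.0361/0.0175)/(2πk) = 0.7241/(2π·0.0184) = 6.263 m·K/W
  R'_cellular glass = ln(0.0514/0.0361)/(2πk) = 0.3533/(2π·0.0638) = 0.8815 m·K/W
ΣR = 0.005519 + 6.236×10^-4 + 6.263 + 0.8815 = 7.151 m·K/W
Q' = ΔT/ΣR = (281.19 K − 301 K)/7.151 = -2.770 W/m
From the inner boundary to the phenolic foam/cellular glass interface, ΣR_partial = 6.269 m·K/W.
T_interface = T_in − Q'·ΣR_partial = 281.19 K − (-2.770)(6.269) = 298.6 K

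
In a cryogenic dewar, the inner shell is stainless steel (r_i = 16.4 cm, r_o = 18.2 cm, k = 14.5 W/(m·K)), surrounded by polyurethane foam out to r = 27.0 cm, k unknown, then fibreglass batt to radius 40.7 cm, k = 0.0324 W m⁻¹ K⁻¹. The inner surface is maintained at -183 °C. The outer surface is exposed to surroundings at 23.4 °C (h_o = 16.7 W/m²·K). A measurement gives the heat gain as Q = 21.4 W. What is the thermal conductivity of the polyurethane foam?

k = 0.0218 W/m·K

ΣR = ΔT/Q = |-183 − 23.4|/21.4 = 9.645 K/W
Known resistances:
  R_stainless steel = (1/0.164 − 1/0.182)/(4πk) = 0.6031/(4π·14.5) = 0.003310 K/W
  R_fibreglass batt = (1/0.270 − 1/0.407)/(4πk) = 1.247/(4π·0.0324) = 3.062 K/W
  R_conv,out = 1/(4πr²h) = 1/(4π·0.407²·16.7) = 0.02877 K/W
R_polyurethane foam = ΣR − ΣR_known = 9.645 − 3.094 = 6.551 K/W
(1/r₁−1/r₂)/(4πk) = 6.551 ⇒ k = 1.791/(4π·6.551) = 0.0218 W/m·K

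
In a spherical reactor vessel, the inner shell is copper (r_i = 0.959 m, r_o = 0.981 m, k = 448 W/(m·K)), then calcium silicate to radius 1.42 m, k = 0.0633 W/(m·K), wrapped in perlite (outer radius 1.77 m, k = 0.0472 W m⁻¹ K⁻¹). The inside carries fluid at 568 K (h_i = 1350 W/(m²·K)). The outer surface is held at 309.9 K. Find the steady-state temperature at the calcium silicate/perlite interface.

T = 406 K

Treat each layer as a resistance in series:
  R_conv,in = 1/(4πr²h) = 1/(4π·0.959²·1350) = 6.409×10^-5 K/W
  R_copper = (1/0.959 − 1/0.981)/(4πk) = 0.02338/(4π·448) = 4.154×10^-6 K/W
  R_calcium silicate = (1/0.981 − 1/1.42)/(4πk) = 0.3151/(4π·0.0633) = 0.3962 K/W
  R_perlite = (1/1.42 − 1/1.77)/(4πk) = 0.1393/(4π·0.0472) = 0.2348 K/W
ΣR = 6.409×10^-5 + 4.154×10^-6 + 0.3962 + 0.2348 = 0.6311 K/W
Q = ΔT/ΣR = (568 K − 309.9 K)/0.6311 = 409.0 W
From the inner boundary to the calcium silicate/perlite interface, ΣR_partial = 0.3963 K/W.
T_interface = T_in − Q·ΣR_partial = 568 K − (409.0)(0.3963) = 406 K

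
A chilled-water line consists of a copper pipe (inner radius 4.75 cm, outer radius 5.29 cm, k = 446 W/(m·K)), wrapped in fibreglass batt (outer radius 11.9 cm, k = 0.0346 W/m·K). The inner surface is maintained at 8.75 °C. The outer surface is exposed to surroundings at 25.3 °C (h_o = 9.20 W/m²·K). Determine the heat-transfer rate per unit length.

Q' = 4.27 W/m

Treat each layer as a resistance in series:
  R'_copper = ln(0.0529/0.0475)/(2πk) = 0.1077/(2π·446) = 3.842×10^-5 m·K/W
  R'_fibreglass batt = ln(0.119/0.0529)/(2πk) = 0.8107/(2π·0.0346) = 3.729 m·K/W
  R'_conv,out = 1/(2πr h) = 1/(2π·0.119·9.20) = 0.1454 m·K/W
ΣR = 3.842×10^-5 + 3.729 + 0.1454 = 3.874 m·K/W
Q' = ΔT/ΣR = (8.75 °C − 25.3 °C)/3.874 = -4.27 W/m
(Negative Q' ⇒ heat flows inward; heat gain = 4.27 W/m.)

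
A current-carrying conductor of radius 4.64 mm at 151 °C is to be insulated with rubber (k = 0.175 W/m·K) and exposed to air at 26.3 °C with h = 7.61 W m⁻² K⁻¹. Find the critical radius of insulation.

r_cr = 2.30 cm

For a cylinder, r_cr = k_ins/h = 0.175/7.61 = 0.0230 m = 2.30 cm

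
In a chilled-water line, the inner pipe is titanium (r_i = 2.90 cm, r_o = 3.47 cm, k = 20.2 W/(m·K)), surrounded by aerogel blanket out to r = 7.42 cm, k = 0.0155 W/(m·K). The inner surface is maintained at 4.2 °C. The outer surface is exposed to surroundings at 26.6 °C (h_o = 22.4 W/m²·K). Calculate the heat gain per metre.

Q' = 2.84 W/m

Series thermal resistances, inner to outer:
  R'_titanium = ln(0.0347/0.0290)/(2πk) = 0.1794/(2π·20.2) = 0.001414 m·K/W
  R'_aerogel blanket = ln(0.0742/0.0347)/(2πk) = 0.7600/(2π·0.0155) = 7.804 m·K/W
  R'_conv,out = 1/(2πr h) = 1/(2π·0.0742·22.4) = 0.09576 m·K/W
ΣR = 0.001414 + 7.804 + 0.09576 = 7.901 m·K/W
Q' = ΔT/ΣR = (4.2 °C − 26.6 °C)/7.901 = -2.84 W/m
(Negative Q' ⇒ heat flows inward; heat gain = 2.84 W/m.)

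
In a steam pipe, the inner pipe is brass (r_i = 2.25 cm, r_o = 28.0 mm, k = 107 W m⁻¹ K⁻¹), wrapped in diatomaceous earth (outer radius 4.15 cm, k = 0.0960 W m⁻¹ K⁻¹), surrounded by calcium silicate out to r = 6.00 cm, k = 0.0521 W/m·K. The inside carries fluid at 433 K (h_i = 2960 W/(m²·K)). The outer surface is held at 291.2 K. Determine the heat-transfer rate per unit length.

Resistance network (inner→outer):
  R'_conv,in = 1/(2πr h) = 1/(2π·0.0225·2960) = 0.002390 m·K/W
  R'_brass = ln(0.0280/0.0225)/(2πk) = 0.2187/(2π·107) = 3.253×10^-4 m·K/W
  R'_diatomaceous earth = ln(0.0415/0.0280)/(2πk) = 0.3935/(2π·0.0960) = 0.6524 m·K/W
  R'_calcium silicate = ln(0.0600/0.0415)/(2πk) = 0.3687/(2π·0.0521) = 1.126 m·K/W
ΣR = 0.002390 + 3.253×10^-4 + 0.6524 + 1.126 = 1.781 m·K/W
Q' = ΔT/ΣR = (433 K − 291.2 K)/1.781 = 79.6 W/m

Q' = 79.6 W/m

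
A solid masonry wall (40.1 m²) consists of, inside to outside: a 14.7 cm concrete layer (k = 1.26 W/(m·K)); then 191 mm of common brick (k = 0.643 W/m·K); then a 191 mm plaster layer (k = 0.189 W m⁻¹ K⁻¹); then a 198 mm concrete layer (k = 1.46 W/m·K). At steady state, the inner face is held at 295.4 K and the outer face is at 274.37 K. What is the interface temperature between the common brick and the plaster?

Resistance network (inner→outer):
  R_concrete = L/(kA) = 0.147/(1.26·40.1) = 0.002909 K/W
  R_common brick = L/(kA) = 0.191/(0.643·40.1) = 0.007408 K/W
  R_plaster = L/(kA) = 0.191/(0.189·40.1) = 0.02520 K/W
  R_concrete = L/(kA) = 0.198/(1.46·40.1) = 0.003382 K/W
ΣR = 0.002909 + 0.007408 + 0.02520 + 0.003382 = 0.03890 K/W
Q = ΔT/ΣR = (295.4 K − 274.37 K)/0.03890 = 540.6 W
From the inner boundary to the common brick/plaster interface, ΣR_partial = 0.01032 K/W.
T_interface = T_in − Q·ΣR_partial = 295.4 K − (540.6)(0.01032) = 289.8 K

T = 289.8 K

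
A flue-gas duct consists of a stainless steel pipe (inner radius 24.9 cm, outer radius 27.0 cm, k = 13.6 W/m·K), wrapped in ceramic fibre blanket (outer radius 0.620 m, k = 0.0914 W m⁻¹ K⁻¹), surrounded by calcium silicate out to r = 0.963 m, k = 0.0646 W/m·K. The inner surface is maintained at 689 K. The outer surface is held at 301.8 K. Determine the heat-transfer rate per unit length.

Resistance network (inner→outer):
  R'_stainless steel = ln(0.270/0.249)/(2πk) = 0.08097/(2π·13.6) = 9.475×10^-4 m·K/W
  R'_ceramic fibre blanket = ln(0.620/0.270)/(2πk) = 0.8313/(2π·0.0914) = 1.448 m·K/W
  R'_calcium silicate = ln(0.963/0.620)/(2πk) = 0.4403/(2π·0.0646) = 1.085 m·K/W
ΣR = 9.475×10^-4 + 1.448 + 1.085 = 2.534 m·K/W
Q' = ΔT/ΣR = (689 K − 301.8 K)/2.534 = 153 W/m

Q' = 153 W/m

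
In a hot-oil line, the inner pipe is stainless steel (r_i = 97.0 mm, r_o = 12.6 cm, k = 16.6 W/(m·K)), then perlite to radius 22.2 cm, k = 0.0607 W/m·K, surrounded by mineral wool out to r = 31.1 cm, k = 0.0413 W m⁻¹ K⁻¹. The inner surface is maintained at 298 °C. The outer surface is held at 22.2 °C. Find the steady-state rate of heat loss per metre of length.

Q' = 99.0 W/m

Treat each layer as a resistance in series:
  R'_stainless steel = ln(0.126/0.0970)/(2πk) = 0.2616/(2π·16.6) = 0.002508 m·K/W
  R'_perlite = ln(0.222/0.126)/(2πk) = 0.5664/(2π·0.0607) = 1.485 m·K/W
  R'_mineral wool = ln(0.311/0.222)/(2πk) = 0.3371/(2π·0.0413) = 1.299 m·K/W
ΣR = 0.002508 + 1.485 + 1.299 = 2.787 m·K/W
Q' = ΔT/ΣR = (298 °C − 22.2 °C)/2.787 = 99.0 W/m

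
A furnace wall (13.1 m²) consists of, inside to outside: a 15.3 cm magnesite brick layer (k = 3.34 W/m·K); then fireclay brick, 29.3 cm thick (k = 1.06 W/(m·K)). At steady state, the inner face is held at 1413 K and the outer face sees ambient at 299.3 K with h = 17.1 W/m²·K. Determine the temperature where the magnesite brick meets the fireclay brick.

Resistance network (inner→outer):
  R_magnesite brick = L/(kA) = 0.153/(3.34·13.1) = 0.003497 K/W
  R_fireclay brick = L/(kA) = 0.293/(1.06·13.1) = 0.02110 K/W
  R_conv,out = 1/(hA) = 1/(17.1·13.1) = 0.004464 K/W
ΣR = 0.003497 + 0.02110 + 0.004464 = 0.02906 K/W
Q = ΔT/ΣR = (1413 K − 299.3 K)/0.02906 = 38320 W
From the inner boundary to the magnesite brick/fireclay brick interface, ΣR_partial = 0.003497 K/W.
T_interface = T_in − Q·ΣR_partial = 1413 K − (38320)(0.003497) = 1279 K

T = 1279 K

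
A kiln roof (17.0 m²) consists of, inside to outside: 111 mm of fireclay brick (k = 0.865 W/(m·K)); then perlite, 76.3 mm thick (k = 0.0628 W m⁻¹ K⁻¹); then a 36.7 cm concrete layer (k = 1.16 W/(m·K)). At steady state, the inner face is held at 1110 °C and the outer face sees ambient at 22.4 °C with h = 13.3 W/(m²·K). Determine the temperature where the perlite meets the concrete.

Series thermal resistances, inner to outer:
  R_fireclay brick = L/(kA) = 0.111/(0.865·17.0) = 0.007548 K/W
  R_perlite = L/(kA) = 0.0763/(0.0628·17.0) = 0.07147 K/W
  R_concrete = L/(kA) = 0.367/(1.16·17.0) = 0.01861 K/W
  R_conv,out = 1/(hA) = 1/(13.3·17.0) = 0.004423 K/W
ΣR = 0.007548 + 0.07147 + 0.01861 + 0.004423 = 0.1021 K/W
Q = ΔT/ΣR = (1110 °C − 22.4 °C)/0.1021 = 10650 W
From the inner boundary to the perlite/concrete interface, ΣR_partial = 0.07902 K/W.
T_interface = T_in − Q·ΣR_partial = 1110 °C − (10650)(0.07902) = 268 °C

T = 268 °C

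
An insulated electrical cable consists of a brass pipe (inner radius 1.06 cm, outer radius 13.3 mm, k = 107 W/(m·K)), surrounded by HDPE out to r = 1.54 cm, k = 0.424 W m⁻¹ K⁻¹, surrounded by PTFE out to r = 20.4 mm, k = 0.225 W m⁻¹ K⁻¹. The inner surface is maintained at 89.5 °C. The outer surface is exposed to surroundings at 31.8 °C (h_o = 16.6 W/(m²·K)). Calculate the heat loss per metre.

Treat each layer as a resistance in series:
  R'_brass = ln(0.0133/0.0106)/(2πk) = 0.2269/(2π·107) = 3.375×10^-4 m·K/W
  R'_HDPE = ln(0.0154/0.0133)/(2πk) = 0.1466/(2π·0.424) = 0.05503 m·K/W
  R'_PTFE = ln(0.0204/0.0154)/(2πk) = 0.2812/(2π·0.225) = 0.1989 m·K/W
  R'_conv,out = 1/(2πr h) = 1/(2π·0.0204·16.6) = 0.4700 m·K/W
ΣR = 3.375×10^-4 + 0.05503 + 0.1989 + 0.4700 = 0.7243 m·K/W
Q' = ΔT/ΣR = (89.5 °C − 31.8 °C)/0.7243 = 79.7 W/m

Q' = 79.7 W/m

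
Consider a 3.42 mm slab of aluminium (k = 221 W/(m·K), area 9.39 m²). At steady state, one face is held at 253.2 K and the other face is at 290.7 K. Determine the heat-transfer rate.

Q = 2.28×10^7 W

Q = kA·ΔT/L = 221 × 9.39 × |253.2 K − 290.7 K| / 0.00342 = 2.28×10^7 W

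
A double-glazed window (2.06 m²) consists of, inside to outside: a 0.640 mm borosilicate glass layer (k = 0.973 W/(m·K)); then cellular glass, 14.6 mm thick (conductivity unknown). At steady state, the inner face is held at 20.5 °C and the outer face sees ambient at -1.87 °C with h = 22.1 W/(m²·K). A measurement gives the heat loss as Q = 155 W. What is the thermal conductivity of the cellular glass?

ΣR = ΔT/Q = |20.5 − -1.87|/155 = 0.1443 K/W
Known resistances:
  R_borosilicate glass = L/(kA) = 6.40×10^-4/(0.973·2.06) = 3.193×10^-4 K/W
  R_conv,out = 1/(hA) = 1/(22.1·2.06) = 0.02197 K/W
R_cellular glass = ΣR − ΣR_known = 0.1443 − 0.02229 = 0.1220 K/W
L/(kA) = 0.1220 ⇒ k = 0.0146/(0.1220·2.06) = 0.0581 W/m·K

k = 0.0581 W/m·K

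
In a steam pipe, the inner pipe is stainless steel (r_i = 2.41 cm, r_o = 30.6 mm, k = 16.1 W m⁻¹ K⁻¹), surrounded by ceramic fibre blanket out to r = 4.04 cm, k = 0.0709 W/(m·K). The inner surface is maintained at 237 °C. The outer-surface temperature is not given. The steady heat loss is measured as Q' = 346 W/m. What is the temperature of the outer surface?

T_out = 20.4 °C

Sum the resistances:
  R'_stainless steel = ln(0.0306/0.0241)/(2πk) = 0.2388/(2π·16.1) = 0.002361 m·K/W
  R'_ceramic fibre blanket = ln(0.0404/0.0306)/(2πk) = 0.2778/(2π·0.0709) = 0.6237 m·K/W
ΣR = 0.6260 m·K/W
ΔT = Q'·ΣR = 346 × 0.6260 = 216.6 K
Heat flows outward, so T_out = T_in − ΔT = 237 − 216.6 = 20.4 °C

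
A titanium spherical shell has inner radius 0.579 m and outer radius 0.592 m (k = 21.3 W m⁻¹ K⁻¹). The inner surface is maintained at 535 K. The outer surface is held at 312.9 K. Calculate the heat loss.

Q = 4πk·ΔT/(1/r₁ − 1/r₂) = 4π × 21.3 × 222.1 / (1/0.579 − 1/0.592) = 1.57×10^6 W

Q = 1.57×10^6 W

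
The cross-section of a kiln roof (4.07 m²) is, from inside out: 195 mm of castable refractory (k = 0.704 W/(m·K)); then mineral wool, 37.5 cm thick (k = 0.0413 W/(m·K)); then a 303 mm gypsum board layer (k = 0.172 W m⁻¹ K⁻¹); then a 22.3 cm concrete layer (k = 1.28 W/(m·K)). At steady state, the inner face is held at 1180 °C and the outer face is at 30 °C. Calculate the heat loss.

Q = 414 W

Treat each layer as a resistance in series:
  R_castable refractory = L/(kA) = 0.195/(0.704·4.07) = 0.06806 K/W
  R_mineral wool = L/(kA) = 0.375/(0.0413·4.07) = 2.231 K/W
  R_gypsum board = L/(kA) = 0.303/(0.172·4.07) = 0.4328 K/W
  R_concrete = L/(kA) = 0.223/(1.28·4.07) = 0.04281 K/W
ΣR = 0.06806 + 2.231 + 0.4328 + 0.04281 = 2.775 K/W
Q = ΔT/ΣR = (1180 °C − 30 °C)/2.775 = 414 W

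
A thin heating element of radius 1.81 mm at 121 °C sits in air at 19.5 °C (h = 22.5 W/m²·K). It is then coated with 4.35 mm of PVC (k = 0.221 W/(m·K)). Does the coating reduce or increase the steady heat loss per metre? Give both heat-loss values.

Critical radius for a cylinder: r_cr = k/h = 0.00982 m = 0.982 cm.
Outer radius after coating: r₂ = 0.00181 + 0.00435 = 0.00616 m.
Since r₁ < r_cr and r₂ ≤ r_cr, the coating moves toward the maximum at r_cr — heat loss rises.
Bare: R = 1/(2πr₁h) = 3.908 m·K/W; Q = 101.5/3.908 = 26.0 W/m.
Coated: R = R_cond + R_conv = 2.030 m·K/W; Q = 101.5/2.030 = 50.0 W/m.

increases: 26.0 → 50.0 W/m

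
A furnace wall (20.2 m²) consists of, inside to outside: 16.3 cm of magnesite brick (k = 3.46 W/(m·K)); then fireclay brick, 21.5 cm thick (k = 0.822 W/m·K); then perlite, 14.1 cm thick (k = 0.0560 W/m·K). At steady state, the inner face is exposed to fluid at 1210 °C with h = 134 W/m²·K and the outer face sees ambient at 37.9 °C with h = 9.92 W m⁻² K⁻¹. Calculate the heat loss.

Q = 8070 W

Series thermal resistances, inner to outer:
  R_conv,in = 1/(hA) = 1/(134·20.2) = 3.694×10^-4 K/W
  R_magnesite brick = L/(kA) = 0.163/(3.46·20.2) = 0.002332 K/W
  R_fireclay brick = L/(kA) = 0.215/(0.822·20.2) = 0.01295 K/W
  R_perlite = L/(kA) = 0.141/(0.0560·20.2) = 0.1246 K/W
  R_conv,out = 1/(hA) = 1/(9.92·20.2) = 0.004990 K/W
ΣR = 3.694×10^-4 + 0.002332 + 0.01295 + 0.1246 + 0.004990 = 0.1452 K/W
Q = ΔT/ΣR = (1210 °C − 37.9 °C)/0.1452 = 8070 W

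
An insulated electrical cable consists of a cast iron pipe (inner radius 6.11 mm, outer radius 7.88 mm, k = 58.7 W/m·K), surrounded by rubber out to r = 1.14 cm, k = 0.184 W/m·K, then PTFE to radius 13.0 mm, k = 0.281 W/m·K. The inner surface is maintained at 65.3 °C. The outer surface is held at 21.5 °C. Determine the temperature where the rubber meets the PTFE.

Resistance network (inner→outer):
  R'_cast iron = ln(0.00788/0.00611)/(2πk) = 0.2544/(2π·58.7) = 6.898×10^-4 m·K/W
  R'_rubber = ln(0.0114/0.00788)/(2πk) = 0.3693/(2π·0.184) = 0.3194 m·K/W
  R'_PTFE = ln(0.0130/0.0114)/(2πk) = 0.1313/(2π·0.281) = 0.07439 m·K/W
ΣR = 6.898×10^-4 + 0.3194 + 0.07439 = 0.3945 m·K/W
Q' = ΔT/ΣR = (65.3 °C − 21.5 °C)/0.3945 = 111.0 W/m
From the inner boundary to the rubber/PTFE interface, ΣR_partial = 0.3201 m·K/W.
T_interface = T_in − Q'·ΣR_partial = 65.3 °C − (111.0)(0.3201) = 29.8 °C

T = 29.8 °C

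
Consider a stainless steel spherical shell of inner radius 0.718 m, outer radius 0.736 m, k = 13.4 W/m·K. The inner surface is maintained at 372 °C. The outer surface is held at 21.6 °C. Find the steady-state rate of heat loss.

Q = 1730 kW

Q = 4πk·ΔT/(1/r₁ − 1/r₂) = 4π × 13.4 × 350.4 / (1/0.718 − 1/0.736) = 1.73×10^6 W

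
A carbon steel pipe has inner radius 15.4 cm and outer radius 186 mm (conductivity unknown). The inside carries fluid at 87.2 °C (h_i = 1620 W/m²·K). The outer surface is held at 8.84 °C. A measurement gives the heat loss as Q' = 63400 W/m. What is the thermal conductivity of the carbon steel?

ΣR = ΔT/Q' = |87.2 − 8.84|/63400 = 0.001236 m·K/W
Known resistances:
  R'_conv,in = 1/(2πr h) = 1/(2π·0.154·1620) = 6.379×10^-4 m·K/W
R_carbon steel = ΣR − ΣR_known = 0.001236 − 6.379×10^-4 = 5.981×10^-4 m·K/W
ln(r₂/r₁)/(2πk) = 5.981×10^-4 ⇒ k = 0.1888/(2π·5.981×10^-4) = 50.2 W/m·K

k = 50.2 W/m·K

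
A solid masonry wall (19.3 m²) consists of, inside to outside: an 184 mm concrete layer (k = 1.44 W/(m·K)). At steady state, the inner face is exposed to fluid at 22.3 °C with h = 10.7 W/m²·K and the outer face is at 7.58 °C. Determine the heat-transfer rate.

Resistance network (inner→outer):
  R_conv,in = 1/(hA) = 1/(10.7·19.3) = 0.004842 K/W
  R_concrete = L/(kA) = 0.184/(1.44·19.3) = 0.006621 K/W
ΣR = 0.004842 + 0.006621 = 0.01146 K/W
Q = ΔT/ΣR = (22.3 °C − 7.58 °C)/0.01146 = 1280 W

Q = 1280 W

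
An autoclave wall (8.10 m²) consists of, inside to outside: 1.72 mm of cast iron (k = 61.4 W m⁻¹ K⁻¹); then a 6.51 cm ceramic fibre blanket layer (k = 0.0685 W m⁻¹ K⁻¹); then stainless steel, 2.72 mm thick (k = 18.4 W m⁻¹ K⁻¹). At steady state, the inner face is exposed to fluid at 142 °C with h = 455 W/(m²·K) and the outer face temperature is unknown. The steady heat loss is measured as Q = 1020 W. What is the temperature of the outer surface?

Series resistances:
  R_conv,in = 1/(hA) = 1/(455·8.10) = 2.713×10^-4 K/W
  R_cast iron = L/(kA) = 0.00172/(61.4·8.10) = 3.458×10^-6 K/W
  R_ceramic fibre blanket = L/(kA) = 0.0651/(0.0685·8.10) = 0.1173 K/W
  R_stainless steel = L/(kA) = 0.00272/(18.4·8.10) = 1.825×10^-5 K/W
ΣR = 0.1176 K/W
ΔT = Q·ΣR = 1020 × 0.1176 = 120.0 K
Heat flows outward, so T_out = T_in − ΔT = 142 − 120.0 = 22.0 °C

T_out = 22.0 °C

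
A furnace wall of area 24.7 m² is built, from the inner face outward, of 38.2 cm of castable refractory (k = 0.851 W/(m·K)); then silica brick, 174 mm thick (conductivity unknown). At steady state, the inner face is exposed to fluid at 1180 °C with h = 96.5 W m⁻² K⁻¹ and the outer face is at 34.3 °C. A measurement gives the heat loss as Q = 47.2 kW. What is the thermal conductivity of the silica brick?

k = 1.24 W/m·K

ΣR = ΔT/Q = |1180 − 34.3|/47200 = 0.02427 K/W
Known resistances:
  R_conv,in = 1/(hA) = 1/(96.5·24.7) = 4.195×10^-4 K/W
  R_castable refractory = L/(kA) = 0.382/(0.851·24.7) = 0.01817 K/W
R_silica brick = ΣR − ΣR_known = 0.02427 − 0.01859 = 0.005680 K/W
L/(kA) = 0.005680 ⇒ k = 0.174/(0.005680·24.7) = 1.24 W/m·K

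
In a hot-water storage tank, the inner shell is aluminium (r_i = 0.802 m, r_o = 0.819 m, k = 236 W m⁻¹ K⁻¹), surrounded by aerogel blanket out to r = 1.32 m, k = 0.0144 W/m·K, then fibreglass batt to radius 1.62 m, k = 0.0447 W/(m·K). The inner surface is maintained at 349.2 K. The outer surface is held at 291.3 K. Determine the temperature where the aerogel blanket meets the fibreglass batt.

Treat each layer as a resistance in series:
  R_aluminium = (1/0.802 − 1/0.819)/(4πk) = 0.02588/(4π·236) = 8.727×10^-6 K/W
  R_aerogel blanket = (1/0.819 − 1/1.32)/(4πk) = 0.4634/(4π·0.0144) = 2.561 K/W
  R_fibreglass batt = (1/1.32 − 1/1.62)/(4πk) = 0.1403/(4π·0.0447) = 0.2498 K/W
ΣR = 8.727×10^-6 + 2.561 + 0.2498 = 2.811 K/W
Q = ΔT/ΣR = (349.2 K − 291.3 K)/2.811 = 20.60 W
From the inner boundary to the aerogel blanket/fibreglass batt interface, ΣR_partial = 2.561 K/W.
T_interface = T_in − Q·ΣR_partial = 349.2 K − (20.60)(2.561) = 296.4 K

T = 296.4 K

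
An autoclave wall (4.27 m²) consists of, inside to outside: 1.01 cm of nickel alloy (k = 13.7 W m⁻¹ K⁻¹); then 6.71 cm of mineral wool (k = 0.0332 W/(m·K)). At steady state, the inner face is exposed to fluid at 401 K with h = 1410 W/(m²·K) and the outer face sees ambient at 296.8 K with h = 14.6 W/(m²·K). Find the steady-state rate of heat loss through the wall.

Q = 213 W

Treat each layer as a resistance in series:
  R_conv,in = 1/(hA) = 1/(1410·4.27) = 1.661×10^-4 K/W
  R_nickel alloy = L/(kA) = 0.0101/(13.7·4.27) = 1.727×10^-4 K/W
  R_mineral wool = L/(kA) = 0.0671/(0.0332·4.27) = 0.4733 K/W
  R_conv,out = 1/(hA) = 1/(14.6·4.27) = 0.01604 K/W
ΣR = 1.661×10^-4 + 1.727×10^-4 + 0.4733 + 0.01604 = 0.4897 K/W
Q = ΔT/ΣR = (401 K − 296.8 K)/0.4897 = 213 W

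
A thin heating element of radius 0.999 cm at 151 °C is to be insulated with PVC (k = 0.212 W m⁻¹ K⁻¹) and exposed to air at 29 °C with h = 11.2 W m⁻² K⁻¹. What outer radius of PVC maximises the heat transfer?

For a cylinder, r_cr = k_ins/h = 0.212/11.2 = 0.0189 m = 1.89 cm

r_cr = 1.89 cm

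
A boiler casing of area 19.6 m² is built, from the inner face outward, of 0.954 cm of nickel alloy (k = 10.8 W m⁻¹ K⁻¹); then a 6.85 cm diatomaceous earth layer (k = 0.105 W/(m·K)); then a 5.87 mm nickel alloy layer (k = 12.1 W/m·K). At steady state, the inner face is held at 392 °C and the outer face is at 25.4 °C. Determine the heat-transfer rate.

Q = 11.0 kW

Treat each layer as a resistance in series:
  R_nickel alloy = L/(kA) = 0.00954/(10.8·19.6) = 4.507×10^-5 K/W
  R_diatomaceous earth = L/(kA) = 0.0685/(0.105·19.6) = 0.03328 K/W
  R_nickel alloy = L/(kA) = 0.00587/(12.1·19.6) = 2.475×10^-5 K/W
ΣR = 4.507×10^-5 + 0.03328 + 2.475×10^-5 = 0.03335 K/W
Q = ΔT/ΣR = (392 °C − 25.4 °C)/0.03335 = 11000 W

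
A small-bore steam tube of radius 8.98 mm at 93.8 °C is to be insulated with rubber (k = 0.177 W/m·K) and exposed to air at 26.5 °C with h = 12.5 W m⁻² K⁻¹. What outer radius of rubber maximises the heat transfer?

For a cylinder, r_cr = k_ins/h = 0.177/12.5 = 0.0142 m = 1.42 cm

r_cr = 1.42 cm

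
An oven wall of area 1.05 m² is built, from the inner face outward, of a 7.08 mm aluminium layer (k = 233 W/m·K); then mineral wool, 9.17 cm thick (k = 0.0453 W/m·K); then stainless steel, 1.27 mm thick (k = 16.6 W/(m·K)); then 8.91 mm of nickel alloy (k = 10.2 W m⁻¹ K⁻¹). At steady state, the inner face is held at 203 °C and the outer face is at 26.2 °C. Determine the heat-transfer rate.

Resistance network (inner→outer):
  R_aluminium = L/(kA) = 0.00708/(233·1.05) = 2.894×10^-5 K/W
  R_mineral wool = L/(kA) = 0.0917/(0.0453·1.05) = 1.928 K/W
  R_stainless steel = L/(kA) = 0.00127/(16.6·1.05) = 7.286×10^-5 K/W
  R_nickel alloy = L/(kA) = 0.00891/(10.2·1.05) = 8.319×10^-4 K/W
ΣR = 2.894×10^-5 + 1.928 + 7.286×10^-5 + 8.319×10^-4 = 1.929 K/W
Q = ΔT/ΣR = (203 °C − 26.2 °C)/1.929 = 91.7 W

Q = 91.7 W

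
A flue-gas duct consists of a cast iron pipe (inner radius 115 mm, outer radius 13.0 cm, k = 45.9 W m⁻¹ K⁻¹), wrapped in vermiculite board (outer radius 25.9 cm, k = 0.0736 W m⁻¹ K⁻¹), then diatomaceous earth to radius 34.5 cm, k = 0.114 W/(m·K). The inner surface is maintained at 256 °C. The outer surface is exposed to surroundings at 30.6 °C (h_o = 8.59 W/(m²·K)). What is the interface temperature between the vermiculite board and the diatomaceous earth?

Series thermal resistances, inner to outer:
  R'_cast iron = ln(0.130/0.115)/(2πk) = 0.1226/(2π·45.9) = 4.251×10^-4 m·K/W
  R'_vermiculite board = ln(0.259/0.130)/(2πk) = 0.6893/(2π·0.0736) = 1.491 m·K/W
  R'_diatomaceous earth = ln(0.345/0.259)/(2πk) = 0.2867/(2π·0.114) = 0.4003 m·K/W
  R'_conv,out = 1/(2πr h) = 1/(2π·0.345·8.59) = 0.05370 m·K/W
ΣR = 4.251×10^-4 + 1.491 + 0.4003 + 0.05370 = 1.945 m·K/W
Q' = ΔT/ΣR = (256 °C − 30.6 °C)/1.945 = 115.9 W/m
From the inner boundary to the vermiculite board/diatomaceous earth interface, ΣR_partial = 1.491 m·K/W.
T_interface = T_in − Q'·ΣR_partial = 256 °C − (115.9)(1.491) = 83.2 °C

T = 83.2 °C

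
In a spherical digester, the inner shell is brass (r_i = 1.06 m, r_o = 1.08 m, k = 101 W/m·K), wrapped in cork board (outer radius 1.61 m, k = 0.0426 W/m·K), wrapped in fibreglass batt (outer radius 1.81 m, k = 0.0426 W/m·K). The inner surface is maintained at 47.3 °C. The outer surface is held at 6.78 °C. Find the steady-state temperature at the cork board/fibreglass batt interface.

Series thermal resistances, inner to outer:
  R_brass = (1/1.06 − 1/1.08)/(4πk) = 0.01747/(4π·101) = 1.376×10^-5 K/W
  R_cork board = (1/1.08 − 1/1.61)/(4πk) = 0.3048/(4π·0.0426) = 0.5694 K/W
  R_fibreglass batt = (1/1.61 − 1/1.81)/(4πk) = 0.06863/(4π·0.0426) = 0.1282 K/W
ΣR = 1.376×10^-5 + 0.5694 + 0.1282 = 0.6976 K/W
Q = ΔT/ΣR = (47.3 °C − 6.78 °C)/0.6976 = 58.08 W
From the inner boundary to the cork board/fibreglass batt interface, ΣR_partial = 0.5694 K/W.
T_interface = T_in − Q·ΣR_partial = 47.3 °C − (58.08)(0.5694) = 14.2 °C

T = 14.2 °C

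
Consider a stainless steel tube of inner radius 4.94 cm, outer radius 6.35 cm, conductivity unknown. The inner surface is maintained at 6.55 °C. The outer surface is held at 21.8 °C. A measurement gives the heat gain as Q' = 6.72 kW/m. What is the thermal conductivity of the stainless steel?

k = 17.6 W/m·K

ΣR = ΔT/Q' = |6.55 − 21.8|/6720 = 0.002269 m·K/W
ln(r₂/r₁)/(2πk) = 0.002269 ⇒ k = 0.2511/(2π·0.002269) = 17.6 W/m·K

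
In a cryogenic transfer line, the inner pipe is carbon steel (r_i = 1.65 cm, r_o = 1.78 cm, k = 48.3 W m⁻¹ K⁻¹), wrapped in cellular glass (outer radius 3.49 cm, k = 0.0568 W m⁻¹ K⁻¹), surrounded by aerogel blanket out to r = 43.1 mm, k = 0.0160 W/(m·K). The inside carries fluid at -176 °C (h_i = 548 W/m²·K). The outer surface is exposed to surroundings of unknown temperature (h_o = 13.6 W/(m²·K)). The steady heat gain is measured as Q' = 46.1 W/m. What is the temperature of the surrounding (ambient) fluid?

Series resistances:
  R'_conv,in = 1/(2πr h) = 1/(2π·0.0165·548) = 0.01760 m·K/W
  R'_carbon steel = ln(0.0178/0.0165)/(2πk) = 0.07584/(2π·48.3) = 2.499×10^-4 m·K/W
  R'_cellular glass = ln(0.0349/0.0178)/(2πk) = 0.6733/(2π·0.0568) = 1.887 m·K/W
  R'_aerogel blanket = ln(0.0431/0.0349)/(2πk) = 0.2110/(2π·0.0160) = 2.099 m·K/W
  R'_conv,out = 1/(2πr h) = 1/(2π·0.0431·13.6) = 0.2715 m·K/W
ΣR = 4.275 m·K/W
ΔT = Q'·ΣR = 46.1 × 4.275 = 197.1 K
Heat flows inward, so T_out = T_in + ΔT = -176 + 197.1 = 21.1 °C

T_out = 21.1 °C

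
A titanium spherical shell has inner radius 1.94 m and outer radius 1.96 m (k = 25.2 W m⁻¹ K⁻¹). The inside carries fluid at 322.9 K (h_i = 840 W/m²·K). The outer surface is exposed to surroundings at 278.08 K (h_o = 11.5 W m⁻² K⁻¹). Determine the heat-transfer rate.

Series thermal resistances, inner to outer:
  R_conv,in = 1/(4πr²h) = 1/(4π·1.94²·840) = 2.517×10^-5 K/W
  R_titanium = (1/1.94 − 1/1.96)/(4πk) = 0.005260/(4π·25.2) = 1.661×10^-5 K/W
  R_conv,out = 1/(4πr²h) = 1/(4π·1.96²·11.5) = 0.001801 K/W
ΣR = 2.517×10^-5 + 1.661×10^-5 + 0.001801 = 0.001843 K/W
Q = ΔT/ΣR = (322.9 K − 278.08 K)/0.001843 = 24300 W

Q = 24.3 kW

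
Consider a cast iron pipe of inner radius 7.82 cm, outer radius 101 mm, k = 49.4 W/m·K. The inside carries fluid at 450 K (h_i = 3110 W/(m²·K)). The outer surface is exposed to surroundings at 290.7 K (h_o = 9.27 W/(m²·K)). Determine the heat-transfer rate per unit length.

Treat each layer as a resistance in series:
  R'_conv,in = 1/(2πr h) = 1/(2π·0.0782·3110) = 6.544×10^-4 m·K/W
  R'_cast iron = ln(0.101/0.0782)/(2πk) = 0.2559/(2π·49.4) = 8.243×10^-4 m·K/W
  R'_conv,out = 1/(2πr h) = 1/(2π·0.101·9.27) = 0.1700 m·K/W
ΣR = 6.544×10^-4 + 8.243×10^-4 + 0.1700 = 0.1715 m·K/W
Q' = ΔT/ΣR = (450 K − 290.7 K)/0.1715 = 929 W/m

Q' = 929 W/m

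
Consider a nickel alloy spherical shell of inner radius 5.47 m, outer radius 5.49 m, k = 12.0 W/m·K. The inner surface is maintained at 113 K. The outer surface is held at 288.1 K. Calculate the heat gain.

Q = 3.96×10^7 W

Q = 4πk·ΔT/(1/r₁ − 1/r₂) = 4π × 12.0 × 175.1 / (1/5.47 − 1/5.49) = 3.96×10^7 W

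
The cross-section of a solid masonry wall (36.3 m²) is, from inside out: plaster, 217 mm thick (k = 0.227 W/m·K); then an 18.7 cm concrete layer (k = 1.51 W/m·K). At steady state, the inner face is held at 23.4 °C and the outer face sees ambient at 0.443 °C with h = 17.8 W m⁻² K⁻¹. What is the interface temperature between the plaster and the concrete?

Resistance network (inner→outer):
  R_plaster = L/(kA) = 0.217/(0.227·36.3) = 0.02633 K/W
  R_concrete = L/(kA) = 0.187/(1.51·36.3) = 0.003412 K/W
  R_conv,out = 1/(hA) = 1/(17.8·36.3) = 0.001548 K/W
ΣR = 0.02633 + 0.003412 + 0.001548 = 0.03129 K/W
Q = ΔT/ΣR = (23.4 °C − 0.443 °C)/0.03129 = 733.7 W
From the inner boundary to the plaster/concrete interface, ΣR_partial = 0.02633 K/W.
T_interface = T_in − Q·ΣR_partial = 23.4 °C − (733.7)(0.02633) = 4.08 °C

T = 4.08 °C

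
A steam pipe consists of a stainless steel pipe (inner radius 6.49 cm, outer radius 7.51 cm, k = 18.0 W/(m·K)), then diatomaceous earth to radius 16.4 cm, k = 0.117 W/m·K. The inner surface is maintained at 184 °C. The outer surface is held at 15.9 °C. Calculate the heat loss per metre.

Q' = 158 W/m

Series thermal resistances, inner to outer:
  R'_stainless steel = ln(0.0751/0.0649)/(2πk) = 0.1460/(2π·18.0) = 0.001291 m·K/W
  R'_diatomaceous earth = ln(0.164/0.0751)/(2πk) = 0.7810/(2π·0.117) = 1.062 m·K/W
ΣR = 0.001291 + 1.062 = 1.063 m·K/W
Q' = ΔT/ΣR = (184 °C − 15.9 °C)/1.063 = 158 W/m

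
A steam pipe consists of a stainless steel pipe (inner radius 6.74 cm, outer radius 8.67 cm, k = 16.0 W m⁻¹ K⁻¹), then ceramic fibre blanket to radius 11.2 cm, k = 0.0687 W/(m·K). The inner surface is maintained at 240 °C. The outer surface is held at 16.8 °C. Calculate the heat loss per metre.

Q' = 375 W/m

Series thermal resistances, inner to outer:
  R'_stainless steel = ln(0.0867/0.0674)/(2πk) = 0.2518/(2π·16.0) = 0.002505 m·K/W
  R'_ceramic fibre blanket = ln(0.112/0.0867)/(2πk) = 0.2560/(2π·0.0687) = 0.5932 m·K/W
ΣR = 0.002505 + 0.5932 = 0.5957 m·K/W
Q' = ΔT/ΣR = (240 °C − 16.8 °C)/0.5957 = 375 W/m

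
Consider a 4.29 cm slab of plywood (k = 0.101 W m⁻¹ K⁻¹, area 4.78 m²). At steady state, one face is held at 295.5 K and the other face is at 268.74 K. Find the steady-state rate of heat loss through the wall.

Q = 301 W

Q = kA·ΔT/L = 0.101 × 4.78 × |295.5 K − 268.74 K| / 0.0429 = 301 W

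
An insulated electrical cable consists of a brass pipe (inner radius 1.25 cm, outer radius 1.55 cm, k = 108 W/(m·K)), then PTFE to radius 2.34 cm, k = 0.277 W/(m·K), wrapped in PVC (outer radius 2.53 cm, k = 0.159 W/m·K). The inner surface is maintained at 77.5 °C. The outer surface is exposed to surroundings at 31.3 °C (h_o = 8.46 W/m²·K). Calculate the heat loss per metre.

Q' = 43.6 W/m

Series thermal resistances, inner to outer:
  R'_brass = ln(0.0155/0.0125)/(2πk) = 0.2151/(2π·108) = 3.170×10^-4 m·K/W
  R'_PTFE = ln(0.0234/0.0155)/(2πk) = 0.4119/(2π·0.277) = 0.2367 m·K/W
  R'_PVC = ln(0.0253/0.0234)/(2πk) = 0.07807/(2π·0.159) = 0.07814 m·K/W
  R'_conv,out = 1/(2πr h) = 1/(2π·0.0253·8.46) = 0.7436 m·K/W
ΣR = 3.170×10^-4 + 0.2367 + 0.07814 + 0.7436 = 1.059 m·K/W
Q' = ΔT/ΣR = (77.5 °C − 31.3 °C)/1.059 = 43.6 W/m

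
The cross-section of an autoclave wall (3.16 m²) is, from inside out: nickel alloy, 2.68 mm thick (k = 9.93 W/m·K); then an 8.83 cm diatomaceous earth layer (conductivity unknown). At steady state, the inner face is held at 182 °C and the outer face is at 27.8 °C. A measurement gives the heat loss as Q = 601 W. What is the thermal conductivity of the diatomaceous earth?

k = 0.109 W/m·K

ΣR = ΔT/Q = |182 − 27.8|/601 = 0.2566 K/W
Known resistances:
  R_nickel alloy = L/(kA) = 0.00268/(9.93·3.16) = 8.541×10^-5 K/W
R_diatomaceous earth = ΣR − ΣR_known = 0.2566 − 8.541×10^-5 = 0.2565 K/W
L/(kA) = 0.2565 ⇒ k = 0.0883/(0.2565·3.16) = 0.109 W/m·K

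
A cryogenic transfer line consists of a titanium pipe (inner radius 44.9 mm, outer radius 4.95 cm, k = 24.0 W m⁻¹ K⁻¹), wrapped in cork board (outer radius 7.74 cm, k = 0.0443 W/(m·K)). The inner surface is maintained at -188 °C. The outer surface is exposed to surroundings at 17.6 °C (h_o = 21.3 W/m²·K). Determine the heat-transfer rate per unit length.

Resistance network (inner→outer):
  R'_titanium = ln(0.0495/0.0449)/(2πk) = 0.09753/(2π·24.0) = 6.468×10^-4 m·K/W
  R'_cork board = ln(0.0774/0.0495)/(2πk) = 0.4470/(2π·0.0443) = 1.606 m·K/W
  R'_conv,out = 1/(2πr h) = 1/(2π·0.0774·21.3) = 0.09654 m·K/W
ΣR = 6.468×10^-4 + 1.606 + 0.09654 = 1.703 m·K/W
Q' = ΔT/ΣR = (-188 °C − 17.6 °C)/1.703 = -121 W/m
(Negative Q' ⇒ heat flows inward; heat gain = 121 W/m.)

Q' = 121 W/m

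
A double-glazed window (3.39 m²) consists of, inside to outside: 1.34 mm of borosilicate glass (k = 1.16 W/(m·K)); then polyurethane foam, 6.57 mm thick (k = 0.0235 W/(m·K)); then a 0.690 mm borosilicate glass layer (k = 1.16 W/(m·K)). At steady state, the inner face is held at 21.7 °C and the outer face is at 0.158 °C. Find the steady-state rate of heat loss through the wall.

Q = 260 W

Series thermal resistances, inner to outer:
  R_borosilicate glass = L/(kA) = 0.00134/(1.16·3.39) = 3.408×10^-4 K/W
  R_polyurethane foam = L/(kA) = 0.00657/(0.0235·3.39) = 0.08247 K/W
  R_borosilicate glass = L/(kA) = 6.90×10^-4/(1.16·3.39) = 1.755×10^-4 K/W
ΣR = 3.408×10^-4 + 0.08247 + 1.755×10^-4 = 0.08299 K/W
Q = ΔT/ΣR = (21.7 °C − 0.158 °C)/0.08299 = 260 W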